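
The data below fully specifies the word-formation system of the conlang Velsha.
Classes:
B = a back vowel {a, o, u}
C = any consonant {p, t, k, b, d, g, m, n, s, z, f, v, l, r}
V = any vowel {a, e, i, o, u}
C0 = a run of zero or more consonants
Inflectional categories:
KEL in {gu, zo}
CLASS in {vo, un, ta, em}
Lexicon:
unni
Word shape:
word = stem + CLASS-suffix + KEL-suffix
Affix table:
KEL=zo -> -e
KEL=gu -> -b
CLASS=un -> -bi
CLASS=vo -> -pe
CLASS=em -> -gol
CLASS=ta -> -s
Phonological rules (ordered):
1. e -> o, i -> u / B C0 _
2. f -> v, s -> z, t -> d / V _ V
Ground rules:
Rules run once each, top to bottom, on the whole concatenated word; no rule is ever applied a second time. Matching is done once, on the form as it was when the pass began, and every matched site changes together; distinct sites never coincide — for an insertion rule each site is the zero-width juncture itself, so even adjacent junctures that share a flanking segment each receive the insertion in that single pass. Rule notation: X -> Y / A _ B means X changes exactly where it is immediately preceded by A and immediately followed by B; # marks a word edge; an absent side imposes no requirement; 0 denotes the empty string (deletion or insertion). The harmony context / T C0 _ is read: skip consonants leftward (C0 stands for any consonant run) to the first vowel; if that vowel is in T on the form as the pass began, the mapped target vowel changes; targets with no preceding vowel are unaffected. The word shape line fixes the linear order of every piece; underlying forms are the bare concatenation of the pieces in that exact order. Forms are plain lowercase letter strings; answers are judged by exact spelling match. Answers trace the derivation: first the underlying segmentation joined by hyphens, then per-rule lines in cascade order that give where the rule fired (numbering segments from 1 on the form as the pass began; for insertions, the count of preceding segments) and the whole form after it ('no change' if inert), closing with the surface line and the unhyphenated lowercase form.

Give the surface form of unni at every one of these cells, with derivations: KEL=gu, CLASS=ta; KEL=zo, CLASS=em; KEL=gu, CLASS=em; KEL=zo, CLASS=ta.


cell KEL=gu, CLASS=ta:
underlying: unni-s-b
1. e -> o, i -> u / B C0 _: fires at position(s) 4: unnusb
2. f -> v, s -> z, t -> d / V _ V: no change
surface: unnusb

cell KEL=zo, CLASS=em:
underlying: unni-gol-e
1. e -> o, i -> u / B C0 _: fires at position(s) 4, 8: unnugolo
2. f -> v, s -> z, t -> d / V _ V: no change
surface: unnugolo

cell KEL=gu, CLASS=em:
underlying: unni-gol-b
1. e -> o, i -> u / B C0 _: fires at position(s) 4: unnugolb
2. f -> v, s -> z, t -> d / V _ V: no change
surface: unnugolb

cell KEL=zo, CLASS=ta:
underlying: unni-s-e
1. e -> o, i -> u / B C0 _: fires at position(s) 4: unnuse
2. f -> v, s -> z, t -> d / V _ V: fires at position(s) 5: unnuze
surface: unnuze


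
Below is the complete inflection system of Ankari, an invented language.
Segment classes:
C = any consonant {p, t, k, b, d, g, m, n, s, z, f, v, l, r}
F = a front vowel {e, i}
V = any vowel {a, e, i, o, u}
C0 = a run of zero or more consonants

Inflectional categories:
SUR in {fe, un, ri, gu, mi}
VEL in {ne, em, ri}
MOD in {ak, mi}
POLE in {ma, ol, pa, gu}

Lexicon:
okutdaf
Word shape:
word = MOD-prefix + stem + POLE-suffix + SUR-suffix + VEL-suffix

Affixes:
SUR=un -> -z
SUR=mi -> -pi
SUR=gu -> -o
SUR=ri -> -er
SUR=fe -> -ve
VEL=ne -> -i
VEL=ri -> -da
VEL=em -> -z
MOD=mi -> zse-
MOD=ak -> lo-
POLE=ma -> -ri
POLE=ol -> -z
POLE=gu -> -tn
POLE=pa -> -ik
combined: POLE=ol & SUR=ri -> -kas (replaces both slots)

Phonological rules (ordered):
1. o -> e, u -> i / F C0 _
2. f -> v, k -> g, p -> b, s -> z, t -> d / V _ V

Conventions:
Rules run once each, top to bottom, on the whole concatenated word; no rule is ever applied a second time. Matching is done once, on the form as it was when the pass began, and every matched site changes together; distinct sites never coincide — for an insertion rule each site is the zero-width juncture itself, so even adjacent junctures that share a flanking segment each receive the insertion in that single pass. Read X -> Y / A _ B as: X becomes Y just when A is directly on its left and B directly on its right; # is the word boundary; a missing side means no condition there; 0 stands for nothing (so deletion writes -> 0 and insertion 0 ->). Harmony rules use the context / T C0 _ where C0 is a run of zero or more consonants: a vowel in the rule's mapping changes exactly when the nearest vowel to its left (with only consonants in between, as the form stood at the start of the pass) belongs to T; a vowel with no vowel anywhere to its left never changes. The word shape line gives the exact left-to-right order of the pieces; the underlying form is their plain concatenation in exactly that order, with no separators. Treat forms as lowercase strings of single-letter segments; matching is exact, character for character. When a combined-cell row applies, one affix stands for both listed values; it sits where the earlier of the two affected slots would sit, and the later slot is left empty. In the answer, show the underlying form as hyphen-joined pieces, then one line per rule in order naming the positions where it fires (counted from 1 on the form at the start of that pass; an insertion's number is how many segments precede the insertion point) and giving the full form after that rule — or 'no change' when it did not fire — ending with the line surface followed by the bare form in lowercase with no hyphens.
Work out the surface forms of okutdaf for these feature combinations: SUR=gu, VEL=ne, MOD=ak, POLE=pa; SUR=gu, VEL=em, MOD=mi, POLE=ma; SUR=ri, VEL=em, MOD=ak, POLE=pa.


cell SUR=gu, VEL=ne, MOD=ak, POLE=pa:
underlying: lo-okutdaf-ik-o-i
1. o -> e, u -> i / F C0 _: fires at position(s) 12: lookutdafikei
2. f -> v, k -> g, p -> b, s -> z, t -> d / V _ V: fires at position(s) 4, 9, 11: loogutdavigei
surface: loogutdavigei

cell SUR=gu, VEL=em, MOD=mi, POLE=ma:
underlying: zse-okutdaf-ri-o-z
1. o -> e, u -> i / F C0 _: fires at position(s) 4, 13: zseekutdafriez
2. f -> v, k -> g, p -> b, s -> z, t -> d / V _ V: fires at position(s) 5: zseegutdafriez
surface: zseegutdafriez

cell SUR=ri, VEL=em, MOD=ak, POLE=pa:
underlying: lo-okutdaf-ik-er-z
1. o -> e, u -> i / F C0 _: no change
2. f -> v, k -> g, p -> b, s -> z, t -> d / V _ V: fires at position(s) 4, 9, 11: loogutdavigerz
surface: loogutdavigerz


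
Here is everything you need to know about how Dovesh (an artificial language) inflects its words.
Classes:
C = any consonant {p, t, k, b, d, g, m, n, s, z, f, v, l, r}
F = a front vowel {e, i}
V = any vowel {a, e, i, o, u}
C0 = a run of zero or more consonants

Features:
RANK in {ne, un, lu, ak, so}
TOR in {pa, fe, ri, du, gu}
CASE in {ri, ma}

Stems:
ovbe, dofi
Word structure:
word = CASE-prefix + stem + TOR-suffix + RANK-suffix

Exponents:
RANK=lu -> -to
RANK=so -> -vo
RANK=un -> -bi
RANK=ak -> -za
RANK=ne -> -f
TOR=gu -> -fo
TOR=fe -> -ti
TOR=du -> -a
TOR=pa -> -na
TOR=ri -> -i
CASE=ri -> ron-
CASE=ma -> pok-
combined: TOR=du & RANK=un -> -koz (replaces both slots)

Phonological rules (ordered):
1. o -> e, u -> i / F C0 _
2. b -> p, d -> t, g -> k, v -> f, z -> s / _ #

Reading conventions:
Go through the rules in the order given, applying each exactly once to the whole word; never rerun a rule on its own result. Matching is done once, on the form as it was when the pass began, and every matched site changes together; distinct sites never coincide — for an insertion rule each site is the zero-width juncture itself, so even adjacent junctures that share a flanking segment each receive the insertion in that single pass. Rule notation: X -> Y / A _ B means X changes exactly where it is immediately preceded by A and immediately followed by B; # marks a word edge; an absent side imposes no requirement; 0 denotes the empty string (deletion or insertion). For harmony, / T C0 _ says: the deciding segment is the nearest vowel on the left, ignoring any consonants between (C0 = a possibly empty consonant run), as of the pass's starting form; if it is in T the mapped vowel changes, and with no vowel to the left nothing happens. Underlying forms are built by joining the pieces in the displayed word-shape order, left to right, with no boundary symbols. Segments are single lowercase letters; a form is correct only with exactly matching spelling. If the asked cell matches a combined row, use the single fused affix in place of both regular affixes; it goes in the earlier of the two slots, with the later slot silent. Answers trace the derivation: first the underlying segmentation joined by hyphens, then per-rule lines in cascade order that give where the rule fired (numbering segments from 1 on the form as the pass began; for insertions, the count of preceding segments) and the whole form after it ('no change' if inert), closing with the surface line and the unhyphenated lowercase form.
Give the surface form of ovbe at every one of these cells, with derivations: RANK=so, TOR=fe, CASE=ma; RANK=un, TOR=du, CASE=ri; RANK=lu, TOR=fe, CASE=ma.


cell RANK=so, TOR=fe, CASE=ma:
underlying: pok-ovbe-ti-vo
1. o -> e, u -> i / F C0 _: fires at position(s) 11: pokovbetive
2. b -> p, d -> t, g -> k, v -> f, z -> s / _ #: no change
surface: pokovbetive

cell RANK=un, TOR=du, CASE=ri:
underlying: ron-ovbe-koz
1. o -> e, u -> i / F C0 _: fires at position(s) 9: ronovbekez
2. b -> p, d -> t, g -> k, v -> f, z -> s / _ #: fires at position(s) 10: ronovbekes
surface: ronovbekes

cell RANK=lu, TOR=fe, CASE=ma:
underlying: pok-ovbe-ti-to
1. o -> e, u -> i / F C0 _: fires at position(s) 11: pokovbetite
2. b -> p, d -> t, g -> k, v -> f, z -> s / _ #: no change
surface: pokovbetite


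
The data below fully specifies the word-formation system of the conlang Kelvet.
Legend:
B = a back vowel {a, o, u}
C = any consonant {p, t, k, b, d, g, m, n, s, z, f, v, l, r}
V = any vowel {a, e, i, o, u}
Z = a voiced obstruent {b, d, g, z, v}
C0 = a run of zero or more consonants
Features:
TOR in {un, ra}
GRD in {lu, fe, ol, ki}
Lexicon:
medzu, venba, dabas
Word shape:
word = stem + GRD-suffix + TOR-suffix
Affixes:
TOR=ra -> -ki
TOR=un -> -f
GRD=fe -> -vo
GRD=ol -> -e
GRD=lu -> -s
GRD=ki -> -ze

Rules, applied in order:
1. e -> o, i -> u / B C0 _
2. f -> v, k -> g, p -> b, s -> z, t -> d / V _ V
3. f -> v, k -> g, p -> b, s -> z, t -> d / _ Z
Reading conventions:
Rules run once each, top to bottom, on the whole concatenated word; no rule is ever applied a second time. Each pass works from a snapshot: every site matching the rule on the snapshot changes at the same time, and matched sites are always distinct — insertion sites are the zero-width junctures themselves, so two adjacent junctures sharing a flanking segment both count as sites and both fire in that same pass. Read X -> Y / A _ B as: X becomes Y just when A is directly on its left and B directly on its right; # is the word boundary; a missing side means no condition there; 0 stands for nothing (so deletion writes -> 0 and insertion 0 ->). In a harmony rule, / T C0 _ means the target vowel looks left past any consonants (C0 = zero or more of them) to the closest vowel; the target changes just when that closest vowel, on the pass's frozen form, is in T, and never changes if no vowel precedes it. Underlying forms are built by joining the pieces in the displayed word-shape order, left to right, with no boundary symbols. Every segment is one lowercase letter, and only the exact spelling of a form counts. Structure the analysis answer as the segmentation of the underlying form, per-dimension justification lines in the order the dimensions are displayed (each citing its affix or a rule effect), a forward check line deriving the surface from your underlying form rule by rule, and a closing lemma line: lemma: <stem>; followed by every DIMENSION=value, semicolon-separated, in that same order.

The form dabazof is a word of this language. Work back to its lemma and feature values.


underlying: dabas-e-f
TOR=un - signalled by the affix -f
GRD=ol - signalled by the affix -e
check: dabasef -> dabasof -> dabazof -> dabazof
lemma: dabas; TOR=un; GRD=ol


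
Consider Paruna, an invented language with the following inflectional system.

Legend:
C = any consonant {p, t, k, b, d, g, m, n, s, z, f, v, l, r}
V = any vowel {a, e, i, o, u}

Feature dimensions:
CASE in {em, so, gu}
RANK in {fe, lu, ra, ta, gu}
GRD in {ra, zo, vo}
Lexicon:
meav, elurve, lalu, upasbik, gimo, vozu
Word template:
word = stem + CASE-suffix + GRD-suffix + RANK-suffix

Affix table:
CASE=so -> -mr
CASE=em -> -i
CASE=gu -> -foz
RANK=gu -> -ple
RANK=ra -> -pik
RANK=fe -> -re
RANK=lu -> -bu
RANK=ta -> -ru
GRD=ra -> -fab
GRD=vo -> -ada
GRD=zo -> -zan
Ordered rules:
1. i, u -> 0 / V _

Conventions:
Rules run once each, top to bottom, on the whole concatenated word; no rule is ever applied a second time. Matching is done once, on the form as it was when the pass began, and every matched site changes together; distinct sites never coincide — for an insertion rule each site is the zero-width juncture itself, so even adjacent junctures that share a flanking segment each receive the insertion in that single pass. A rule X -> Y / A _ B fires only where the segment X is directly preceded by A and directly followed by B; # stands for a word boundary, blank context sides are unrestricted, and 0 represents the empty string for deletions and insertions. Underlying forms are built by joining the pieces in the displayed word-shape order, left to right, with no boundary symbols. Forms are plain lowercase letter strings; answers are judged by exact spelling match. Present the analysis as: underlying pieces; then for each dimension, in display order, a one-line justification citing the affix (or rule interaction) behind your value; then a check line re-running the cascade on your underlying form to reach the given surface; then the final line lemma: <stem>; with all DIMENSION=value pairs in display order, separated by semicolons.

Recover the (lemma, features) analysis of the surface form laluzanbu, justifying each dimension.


underlying: lalu-i-zan-bu
CASE=em - signalled by the affix -i
RANK=lu - signalled by the affix -bu
GRD=zo - signalled by the affix -zan
check: laluizanbu -> laluzanbu
lemma: lalu; CASE=em; RANK=lu; GRD=zo


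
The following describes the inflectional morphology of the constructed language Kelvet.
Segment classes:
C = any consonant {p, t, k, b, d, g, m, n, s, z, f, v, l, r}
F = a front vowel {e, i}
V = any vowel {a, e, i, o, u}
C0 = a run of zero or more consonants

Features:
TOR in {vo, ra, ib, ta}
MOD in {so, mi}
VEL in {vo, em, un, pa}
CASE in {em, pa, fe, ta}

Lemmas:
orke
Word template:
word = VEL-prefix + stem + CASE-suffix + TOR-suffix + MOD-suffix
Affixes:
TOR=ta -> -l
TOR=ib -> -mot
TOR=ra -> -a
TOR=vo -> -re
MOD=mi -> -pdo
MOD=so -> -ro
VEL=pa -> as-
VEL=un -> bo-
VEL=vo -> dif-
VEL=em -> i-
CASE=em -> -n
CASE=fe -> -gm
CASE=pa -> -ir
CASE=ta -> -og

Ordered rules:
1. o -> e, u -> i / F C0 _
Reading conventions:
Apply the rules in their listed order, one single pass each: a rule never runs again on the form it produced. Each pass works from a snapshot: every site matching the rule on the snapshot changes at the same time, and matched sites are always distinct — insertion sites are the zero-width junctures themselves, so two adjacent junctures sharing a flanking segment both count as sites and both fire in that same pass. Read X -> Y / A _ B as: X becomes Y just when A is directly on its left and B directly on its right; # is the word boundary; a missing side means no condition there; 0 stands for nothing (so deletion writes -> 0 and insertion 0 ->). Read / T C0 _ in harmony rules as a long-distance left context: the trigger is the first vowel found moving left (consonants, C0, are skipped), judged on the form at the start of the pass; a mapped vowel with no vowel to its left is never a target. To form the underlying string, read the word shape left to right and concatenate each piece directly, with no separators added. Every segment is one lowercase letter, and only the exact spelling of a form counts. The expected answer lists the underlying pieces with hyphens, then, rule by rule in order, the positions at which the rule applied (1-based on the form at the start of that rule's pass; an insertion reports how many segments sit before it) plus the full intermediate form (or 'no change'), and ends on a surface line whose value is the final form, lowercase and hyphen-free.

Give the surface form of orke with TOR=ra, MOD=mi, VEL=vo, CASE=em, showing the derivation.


underlying: dif-orke-n-a-pdo
1. o -> e, u -> i / F C0 _: fires at position(s) 4: diferkenapdo
surface: diferkenapdo


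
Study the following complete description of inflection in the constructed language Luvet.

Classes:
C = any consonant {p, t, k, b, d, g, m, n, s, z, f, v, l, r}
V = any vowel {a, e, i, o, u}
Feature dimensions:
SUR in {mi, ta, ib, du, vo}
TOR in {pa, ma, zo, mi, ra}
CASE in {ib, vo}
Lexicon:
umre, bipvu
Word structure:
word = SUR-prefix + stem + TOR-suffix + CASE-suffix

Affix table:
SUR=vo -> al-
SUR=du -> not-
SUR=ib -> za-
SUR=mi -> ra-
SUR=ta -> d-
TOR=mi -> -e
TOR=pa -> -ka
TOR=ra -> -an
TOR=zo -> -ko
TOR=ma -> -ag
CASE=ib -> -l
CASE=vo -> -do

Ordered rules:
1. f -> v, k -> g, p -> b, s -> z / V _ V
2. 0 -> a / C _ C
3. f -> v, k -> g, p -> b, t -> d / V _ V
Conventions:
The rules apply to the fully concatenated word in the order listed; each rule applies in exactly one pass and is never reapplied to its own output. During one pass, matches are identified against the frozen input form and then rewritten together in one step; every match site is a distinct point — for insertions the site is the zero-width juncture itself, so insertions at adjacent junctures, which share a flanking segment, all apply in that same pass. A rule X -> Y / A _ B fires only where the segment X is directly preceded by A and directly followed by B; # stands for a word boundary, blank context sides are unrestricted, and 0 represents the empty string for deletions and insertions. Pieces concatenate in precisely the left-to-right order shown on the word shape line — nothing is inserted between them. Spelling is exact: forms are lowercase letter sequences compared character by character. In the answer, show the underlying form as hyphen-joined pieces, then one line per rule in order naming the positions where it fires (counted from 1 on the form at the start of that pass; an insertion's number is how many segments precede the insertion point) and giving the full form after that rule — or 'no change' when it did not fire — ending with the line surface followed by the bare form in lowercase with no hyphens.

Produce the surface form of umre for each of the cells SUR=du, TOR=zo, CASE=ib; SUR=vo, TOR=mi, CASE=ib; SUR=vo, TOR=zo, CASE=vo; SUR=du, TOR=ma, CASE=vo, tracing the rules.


cell SUR=du, TOR=zo, CASE=ib:
underlying: not-umre-ko-l
1. f -> v, k -> g, p -> b, s -> z / V _ V: fires at position(s) 8: notumregol
2. 0 -> a / C _ C: inserts after position(s) 5: notumaregol
3. f -> v, k -> g, p -> b, t -> d / V _ V: fires at position(s) 3: nodumaregol
surface: nodumaregol

cell SUR=vo, TOR=mi, CASE=ib:
underlying: al-umre-e-l
1. f -> v, k -> g, p -> b, s -> z / V _ V: no change
2. 0 -> a / C _ C: inserts after position(s) 4: alumareel
3. f -> v, k -> g, p -> b, t -> d / V _ V: no change
surface: alumareel

cell SUR=vo, TOR=zo, CASE=vo:
underlying: al-umre-ko-do
1. f -> v, k -> g, p -> b, s -> z / V _ V: fires at position(s) 7: alumregodo
2. 0 -> a / C _ C: inserts after position(s) 4: alumaregodo
3. f -> v, k -> g, p -> b, t -> d / V _ V: no change
surface: alumaregodo

cell SUR=du, TOR=ma, CASE=vo:
underlying: not-umre-ag-do
1. f -> v, k -> g, p -> b, s -> z / V _ V: no change
2. 0 -> a / C _ C: inserts after position(s) 5, 9: notumareagado
3. f -> v, k -> g, p -> b, t -> d / V _ V: fires at position(s) 3: nodumareagado
surface: nodumareagado


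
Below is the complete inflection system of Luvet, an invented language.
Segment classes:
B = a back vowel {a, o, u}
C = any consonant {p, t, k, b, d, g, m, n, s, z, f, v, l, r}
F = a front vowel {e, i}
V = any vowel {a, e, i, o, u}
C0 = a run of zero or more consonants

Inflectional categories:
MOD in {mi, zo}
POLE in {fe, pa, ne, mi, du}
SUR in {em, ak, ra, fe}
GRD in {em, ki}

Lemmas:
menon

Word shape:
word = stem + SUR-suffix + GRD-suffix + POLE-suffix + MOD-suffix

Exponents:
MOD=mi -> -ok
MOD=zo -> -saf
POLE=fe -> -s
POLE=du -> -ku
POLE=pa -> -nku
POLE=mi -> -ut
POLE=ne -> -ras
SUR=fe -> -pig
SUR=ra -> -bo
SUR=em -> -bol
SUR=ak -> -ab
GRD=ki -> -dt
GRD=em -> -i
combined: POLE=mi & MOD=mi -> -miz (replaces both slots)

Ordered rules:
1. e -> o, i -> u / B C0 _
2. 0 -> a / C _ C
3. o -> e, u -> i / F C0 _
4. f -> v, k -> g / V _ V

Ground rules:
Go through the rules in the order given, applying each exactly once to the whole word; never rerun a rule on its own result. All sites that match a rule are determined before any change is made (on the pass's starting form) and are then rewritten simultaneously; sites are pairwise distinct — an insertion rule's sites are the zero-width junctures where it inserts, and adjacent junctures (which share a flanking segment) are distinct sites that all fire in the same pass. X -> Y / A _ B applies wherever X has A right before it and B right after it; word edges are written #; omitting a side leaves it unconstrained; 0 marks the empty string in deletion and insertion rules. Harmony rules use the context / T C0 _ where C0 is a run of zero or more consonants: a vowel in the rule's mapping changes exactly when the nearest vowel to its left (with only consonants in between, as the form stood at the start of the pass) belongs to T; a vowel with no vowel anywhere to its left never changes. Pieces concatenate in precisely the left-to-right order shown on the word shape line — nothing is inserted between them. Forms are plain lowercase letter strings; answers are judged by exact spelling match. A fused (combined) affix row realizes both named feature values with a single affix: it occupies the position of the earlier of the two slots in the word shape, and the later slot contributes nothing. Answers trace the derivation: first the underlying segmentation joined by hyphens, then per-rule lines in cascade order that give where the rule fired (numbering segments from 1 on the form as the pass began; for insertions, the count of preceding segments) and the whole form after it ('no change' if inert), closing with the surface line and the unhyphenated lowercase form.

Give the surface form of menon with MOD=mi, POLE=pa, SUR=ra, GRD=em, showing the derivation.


underlying: menon-bo-i-nku-ok
1. e -> o, i -> u / B C0 _: fires at position(s) 8: menonbounkuok
2. 0 -> a / C _ C: inserts after position(s) 5, 9: menonabounakuok
3. o -> e, u -> i / F C0 _: fires at position(s) 4: menenabounakuok
4. f -> v, k -> g / V _ V: fires at position(s) 12: menenabounaguok
surface: menenabounaguok


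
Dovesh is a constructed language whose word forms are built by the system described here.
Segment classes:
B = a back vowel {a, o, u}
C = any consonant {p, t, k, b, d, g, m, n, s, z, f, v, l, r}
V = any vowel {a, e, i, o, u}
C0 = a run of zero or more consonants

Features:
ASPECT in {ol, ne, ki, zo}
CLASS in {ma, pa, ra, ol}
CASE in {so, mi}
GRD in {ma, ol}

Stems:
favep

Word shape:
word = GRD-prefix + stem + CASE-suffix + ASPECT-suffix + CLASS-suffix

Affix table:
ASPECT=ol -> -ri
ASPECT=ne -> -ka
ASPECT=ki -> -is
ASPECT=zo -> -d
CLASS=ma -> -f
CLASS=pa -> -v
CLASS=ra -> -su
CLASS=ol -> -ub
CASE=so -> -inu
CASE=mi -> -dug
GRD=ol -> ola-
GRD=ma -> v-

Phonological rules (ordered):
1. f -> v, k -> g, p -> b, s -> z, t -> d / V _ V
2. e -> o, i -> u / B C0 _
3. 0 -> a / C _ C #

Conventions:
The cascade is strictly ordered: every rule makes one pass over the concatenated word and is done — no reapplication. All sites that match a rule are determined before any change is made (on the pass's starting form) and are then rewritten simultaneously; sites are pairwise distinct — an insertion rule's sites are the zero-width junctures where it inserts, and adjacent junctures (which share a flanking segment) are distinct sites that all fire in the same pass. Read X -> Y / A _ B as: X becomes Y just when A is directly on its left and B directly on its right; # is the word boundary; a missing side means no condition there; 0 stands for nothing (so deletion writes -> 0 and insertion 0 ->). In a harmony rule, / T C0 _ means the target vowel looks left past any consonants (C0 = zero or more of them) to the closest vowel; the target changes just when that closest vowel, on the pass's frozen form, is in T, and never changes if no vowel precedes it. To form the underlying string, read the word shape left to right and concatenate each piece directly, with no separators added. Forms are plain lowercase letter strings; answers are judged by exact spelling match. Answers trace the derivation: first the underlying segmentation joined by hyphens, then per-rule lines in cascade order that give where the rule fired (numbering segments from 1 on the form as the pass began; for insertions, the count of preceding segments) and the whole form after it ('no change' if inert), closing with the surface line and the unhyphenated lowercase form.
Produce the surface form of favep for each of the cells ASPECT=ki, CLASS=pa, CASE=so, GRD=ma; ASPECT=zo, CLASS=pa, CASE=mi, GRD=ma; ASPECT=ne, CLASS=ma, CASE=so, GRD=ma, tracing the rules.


cell ASPECT=ki, CLASS=pa, CASE=so, GRD=ma:
underlying: v-favep-inu-is-v
1. f -> v, k -> g, p -> b, s -> z, t -> d / V _ V: fires at position(s) 6: vfavebinuisv
2. e -> o, i -> u / B C0 _: fires at position(s) 5, 10: vfavobinuusv
3. 0 -> a / C _ C #: inserts after position(s) 11: vfavobinuusav
surface: vfavobinuusav

cell ASPECT=zo, CLASS=pa, CASE=mi, GRD=ma:
underlying: v-favep-dug-d-v
1. f -> v, k -> g, p -> b, s -> z, t -> d / V _ V: no change
2. e -> o, i -> u / B C0 _: fires at position(s) 5: vfavopdugdv
3. 0 -> a / C _ C #: inserts after position(s) 10: vfavopdugdav
surface: vfavopdugdav

cell ASPECT=ne, CLASS=ma, CASE=so, GRD=ma:
underlying: v-favep-inu-ka-f
1. f -> v, k -> g, p -> b, s -> z, t -> d / V _ V: fires at position(s) 6, 10: vfavebinugaf
2. e -> o, i -> u / B C0 _: fires at position(s) 5: vfavobinugaf
3. 0 -> a / C _ C #: no change
surface: vfavobinugaf


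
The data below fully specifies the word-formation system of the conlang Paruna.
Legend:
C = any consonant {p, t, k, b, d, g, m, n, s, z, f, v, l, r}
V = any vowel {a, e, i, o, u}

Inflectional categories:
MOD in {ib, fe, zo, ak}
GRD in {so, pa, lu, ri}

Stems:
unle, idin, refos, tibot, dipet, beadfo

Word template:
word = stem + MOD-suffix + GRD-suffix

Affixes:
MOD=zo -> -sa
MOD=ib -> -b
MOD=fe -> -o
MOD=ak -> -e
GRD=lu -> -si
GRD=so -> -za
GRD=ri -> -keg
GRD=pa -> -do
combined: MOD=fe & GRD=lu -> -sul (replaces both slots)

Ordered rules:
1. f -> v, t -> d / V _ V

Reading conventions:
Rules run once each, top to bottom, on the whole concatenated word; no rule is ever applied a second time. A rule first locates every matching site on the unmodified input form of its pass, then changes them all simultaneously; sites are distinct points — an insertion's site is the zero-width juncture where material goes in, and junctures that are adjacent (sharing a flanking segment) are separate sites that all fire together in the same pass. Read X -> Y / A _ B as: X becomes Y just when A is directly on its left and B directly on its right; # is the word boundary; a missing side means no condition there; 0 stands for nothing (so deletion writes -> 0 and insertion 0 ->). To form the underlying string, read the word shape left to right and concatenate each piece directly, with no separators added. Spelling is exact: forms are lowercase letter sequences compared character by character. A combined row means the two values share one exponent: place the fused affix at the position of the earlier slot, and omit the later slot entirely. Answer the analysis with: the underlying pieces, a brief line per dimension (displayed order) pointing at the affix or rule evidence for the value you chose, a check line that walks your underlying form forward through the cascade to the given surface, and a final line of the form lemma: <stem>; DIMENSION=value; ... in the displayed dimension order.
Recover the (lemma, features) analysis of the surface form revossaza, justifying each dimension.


underlying: refos-sa-za
MOD=zo - signalled by the affix -sa
GRD=so - signalled by the affix -za
check: refossaza -> revossaza
lemma: refos; MOD=zo; GRD=so


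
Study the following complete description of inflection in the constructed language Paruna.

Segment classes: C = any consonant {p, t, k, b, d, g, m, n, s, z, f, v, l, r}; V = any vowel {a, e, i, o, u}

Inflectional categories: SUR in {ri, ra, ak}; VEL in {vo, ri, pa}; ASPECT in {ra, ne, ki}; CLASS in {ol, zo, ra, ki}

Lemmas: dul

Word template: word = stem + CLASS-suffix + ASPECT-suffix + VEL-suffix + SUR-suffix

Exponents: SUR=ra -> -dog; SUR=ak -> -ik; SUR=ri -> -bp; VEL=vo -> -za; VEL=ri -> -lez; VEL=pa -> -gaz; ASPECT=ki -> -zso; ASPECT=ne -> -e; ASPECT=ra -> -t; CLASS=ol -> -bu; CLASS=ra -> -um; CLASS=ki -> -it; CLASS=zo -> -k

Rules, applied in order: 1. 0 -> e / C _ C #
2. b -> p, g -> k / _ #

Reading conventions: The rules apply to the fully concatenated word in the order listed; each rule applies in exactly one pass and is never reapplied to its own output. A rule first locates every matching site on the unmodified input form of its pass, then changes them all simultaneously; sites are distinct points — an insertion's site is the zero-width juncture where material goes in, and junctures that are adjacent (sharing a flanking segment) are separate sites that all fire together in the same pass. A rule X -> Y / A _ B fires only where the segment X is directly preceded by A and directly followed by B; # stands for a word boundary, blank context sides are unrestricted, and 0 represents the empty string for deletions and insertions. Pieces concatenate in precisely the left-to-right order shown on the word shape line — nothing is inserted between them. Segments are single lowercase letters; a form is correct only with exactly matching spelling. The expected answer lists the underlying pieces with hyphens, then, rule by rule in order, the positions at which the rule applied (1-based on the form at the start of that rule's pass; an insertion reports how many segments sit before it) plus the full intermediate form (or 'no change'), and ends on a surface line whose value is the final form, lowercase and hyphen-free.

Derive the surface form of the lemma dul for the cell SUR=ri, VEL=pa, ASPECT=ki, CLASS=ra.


underlying: dul-um-zso-gaz-bp
1. 0 -> e / C _ C #: inserts after position(s) 12: dulumzsogazbep
2. b -> p, g -> k / _ #: no change
surface: dulumzsogazbep


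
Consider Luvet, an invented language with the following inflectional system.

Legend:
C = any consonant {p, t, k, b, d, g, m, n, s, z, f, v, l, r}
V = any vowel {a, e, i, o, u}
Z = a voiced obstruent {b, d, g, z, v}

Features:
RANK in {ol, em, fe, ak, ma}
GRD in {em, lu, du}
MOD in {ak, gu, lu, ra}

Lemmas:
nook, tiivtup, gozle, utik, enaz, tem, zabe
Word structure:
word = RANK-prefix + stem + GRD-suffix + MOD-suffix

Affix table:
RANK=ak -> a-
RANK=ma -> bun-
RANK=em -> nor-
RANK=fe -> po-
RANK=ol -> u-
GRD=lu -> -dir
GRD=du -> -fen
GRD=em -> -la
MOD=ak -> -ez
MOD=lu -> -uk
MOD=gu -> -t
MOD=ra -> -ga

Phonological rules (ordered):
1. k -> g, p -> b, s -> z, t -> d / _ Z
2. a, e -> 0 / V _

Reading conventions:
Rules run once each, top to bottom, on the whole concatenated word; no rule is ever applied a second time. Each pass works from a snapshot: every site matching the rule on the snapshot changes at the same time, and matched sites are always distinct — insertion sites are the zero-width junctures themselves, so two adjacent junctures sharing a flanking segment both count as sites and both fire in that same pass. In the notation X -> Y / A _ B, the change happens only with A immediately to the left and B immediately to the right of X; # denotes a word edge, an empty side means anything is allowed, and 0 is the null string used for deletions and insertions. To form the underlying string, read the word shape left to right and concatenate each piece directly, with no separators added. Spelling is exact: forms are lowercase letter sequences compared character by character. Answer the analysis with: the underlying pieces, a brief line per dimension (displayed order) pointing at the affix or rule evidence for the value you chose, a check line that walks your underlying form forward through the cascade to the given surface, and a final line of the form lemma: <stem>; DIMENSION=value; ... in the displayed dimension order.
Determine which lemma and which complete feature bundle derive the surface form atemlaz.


underlying: a-tem-la-ez
RANK=ak - signalled by the affix a-
GRD=em - signalled by the affix -la
MOD=ak - signalled by the affix -ez
check: atemlaez -> atemlaez -> atemlaz
lemma: tem; RANK=ak; GRD=em; MOD=ak


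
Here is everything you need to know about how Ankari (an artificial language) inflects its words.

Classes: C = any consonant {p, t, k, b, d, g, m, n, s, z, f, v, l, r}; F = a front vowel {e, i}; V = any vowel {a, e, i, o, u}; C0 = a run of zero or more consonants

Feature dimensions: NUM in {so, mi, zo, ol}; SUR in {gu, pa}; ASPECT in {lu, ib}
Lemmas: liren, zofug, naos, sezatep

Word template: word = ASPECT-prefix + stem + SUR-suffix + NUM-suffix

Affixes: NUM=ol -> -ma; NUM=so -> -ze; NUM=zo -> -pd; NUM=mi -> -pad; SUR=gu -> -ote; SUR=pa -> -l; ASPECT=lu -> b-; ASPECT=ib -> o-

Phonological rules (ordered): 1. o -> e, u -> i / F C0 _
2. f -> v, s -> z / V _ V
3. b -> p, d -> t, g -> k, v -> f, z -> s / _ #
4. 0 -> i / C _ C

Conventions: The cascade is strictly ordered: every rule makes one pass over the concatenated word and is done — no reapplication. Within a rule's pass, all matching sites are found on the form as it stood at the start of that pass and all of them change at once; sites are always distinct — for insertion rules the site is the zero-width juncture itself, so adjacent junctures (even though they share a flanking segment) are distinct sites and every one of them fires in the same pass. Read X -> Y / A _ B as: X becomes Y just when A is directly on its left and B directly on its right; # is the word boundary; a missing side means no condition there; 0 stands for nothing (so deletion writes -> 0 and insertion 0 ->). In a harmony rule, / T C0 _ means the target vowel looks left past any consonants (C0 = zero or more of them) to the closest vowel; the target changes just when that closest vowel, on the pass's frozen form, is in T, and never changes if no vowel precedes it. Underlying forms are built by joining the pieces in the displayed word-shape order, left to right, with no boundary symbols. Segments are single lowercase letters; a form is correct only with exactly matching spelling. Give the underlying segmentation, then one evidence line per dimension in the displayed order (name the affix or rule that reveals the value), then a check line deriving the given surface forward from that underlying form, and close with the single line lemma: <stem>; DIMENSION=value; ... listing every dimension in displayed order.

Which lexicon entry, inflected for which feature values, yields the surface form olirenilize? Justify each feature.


underlying: o-liren-l-ze
NUM=so - signalled by the affix -ze
SUR=pa - signalled by the affix -l
ASPECT=ib - signalled by the affix o-
check: olirenlze -> olirenlze -> olirenlze -> olirenlze -> olirenilize
lemma: liren; NUM=so; SUR=pa; ASPECT=ib


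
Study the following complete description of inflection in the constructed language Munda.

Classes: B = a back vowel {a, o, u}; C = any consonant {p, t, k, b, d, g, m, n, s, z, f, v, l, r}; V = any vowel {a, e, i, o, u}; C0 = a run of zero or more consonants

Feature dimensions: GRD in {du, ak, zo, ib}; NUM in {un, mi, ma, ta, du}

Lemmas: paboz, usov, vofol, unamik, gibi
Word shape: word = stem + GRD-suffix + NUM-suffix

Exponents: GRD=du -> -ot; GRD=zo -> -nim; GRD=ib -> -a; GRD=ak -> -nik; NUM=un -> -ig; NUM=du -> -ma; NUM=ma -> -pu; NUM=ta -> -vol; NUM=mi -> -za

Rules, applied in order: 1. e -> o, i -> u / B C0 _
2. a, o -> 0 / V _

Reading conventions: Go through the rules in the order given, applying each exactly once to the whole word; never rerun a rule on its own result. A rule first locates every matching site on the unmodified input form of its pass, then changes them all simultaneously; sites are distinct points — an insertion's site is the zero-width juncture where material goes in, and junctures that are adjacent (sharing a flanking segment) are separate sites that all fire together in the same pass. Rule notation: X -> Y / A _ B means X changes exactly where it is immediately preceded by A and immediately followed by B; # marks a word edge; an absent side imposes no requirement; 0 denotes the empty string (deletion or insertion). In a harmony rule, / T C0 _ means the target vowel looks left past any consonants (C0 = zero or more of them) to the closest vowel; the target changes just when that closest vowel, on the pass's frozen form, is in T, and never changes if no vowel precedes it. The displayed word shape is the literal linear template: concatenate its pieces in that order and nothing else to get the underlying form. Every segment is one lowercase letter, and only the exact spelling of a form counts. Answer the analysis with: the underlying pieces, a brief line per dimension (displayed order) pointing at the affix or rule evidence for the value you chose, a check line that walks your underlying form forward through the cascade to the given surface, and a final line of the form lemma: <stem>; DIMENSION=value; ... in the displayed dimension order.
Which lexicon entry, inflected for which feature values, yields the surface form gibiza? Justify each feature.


underlying: gibi-a-za
GRD=ib - signalled by the affix -a
NUM=mi - signalled by the affix -za
check: gibiaza -> gibiaza -> gibiza
lemma: gibi; GRD=ib; NUM=mi


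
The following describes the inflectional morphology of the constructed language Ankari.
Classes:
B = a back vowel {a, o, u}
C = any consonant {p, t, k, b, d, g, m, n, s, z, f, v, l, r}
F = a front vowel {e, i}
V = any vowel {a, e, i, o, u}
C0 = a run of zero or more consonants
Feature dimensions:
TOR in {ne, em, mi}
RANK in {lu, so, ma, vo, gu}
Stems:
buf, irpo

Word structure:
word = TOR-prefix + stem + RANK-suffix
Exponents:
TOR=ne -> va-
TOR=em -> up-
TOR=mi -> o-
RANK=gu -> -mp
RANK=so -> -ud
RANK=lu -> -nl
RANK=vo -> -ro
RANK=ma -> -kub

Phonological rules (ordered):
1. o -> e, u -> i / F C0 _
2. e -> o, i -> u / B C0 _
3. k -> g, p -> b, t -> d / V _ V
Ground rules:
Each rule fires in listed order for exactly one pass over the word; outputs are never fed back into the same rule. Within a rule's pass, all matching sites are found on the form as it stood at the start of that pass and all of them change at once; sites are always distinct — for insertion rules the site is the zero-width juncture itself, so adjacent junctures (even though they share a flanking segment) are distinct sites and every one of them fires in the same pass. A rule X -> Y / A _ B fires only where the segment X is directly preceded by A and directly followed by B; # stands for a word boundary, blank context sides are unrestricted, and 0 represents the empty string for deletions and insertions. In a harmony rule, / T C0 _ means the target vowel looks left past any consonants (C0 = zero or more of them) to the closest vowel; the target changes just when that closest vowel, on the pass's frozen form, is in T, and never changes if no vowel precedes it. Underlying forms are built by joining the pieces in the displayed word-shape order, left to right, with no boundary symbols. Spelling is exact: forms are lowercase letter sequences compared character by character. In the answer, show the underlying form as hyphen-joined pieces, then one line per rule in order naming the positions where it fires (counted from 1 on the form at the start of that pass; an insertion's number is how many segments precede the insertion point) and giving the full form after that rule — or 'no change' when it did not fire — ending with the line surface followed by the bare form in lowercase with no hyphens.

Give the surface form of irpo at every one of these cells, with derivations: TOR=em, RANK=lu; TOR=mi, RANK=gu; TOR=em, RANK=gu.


cell TOR=em, RANK=lu:
underlying: up-irpo-nl
1. o -> e, u -> i / F C0 _: fires at position(s) 6: upirpenl
2. e -> o, i -> u / B C0 _: fires at position(s) 3: upurpenl
3. k -> g, p -> b, t -> d / V _ V: fires at position(s) 2: uburpenl
surface: uburpenl

cell TOR=mi, RANK=gu:
underlying: o-irpo-mp
1. o -> e, u -> i / F C0 _: fires at position(s) 5: oirpemp
2. e -> o, i -> u / B C0 _: fires at position(s) 2: ourpemp
3. k -> g, p -> b, t -> d / V _ V: no change
surface: ourpemp

cell TOR=em, RANK=gu:
underlying: up-irpo-mp
1. o -> e, u -> i / F C0 _: fires at position(s) 6: upirpemp
2. e -> o, i -> u / B C0 _: fires at position(s) 3: upurpemp
3. k -> g, p -> b, t -> d / V _ V: fires at position(s) 2: uburpemp
surface: uburpemp
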